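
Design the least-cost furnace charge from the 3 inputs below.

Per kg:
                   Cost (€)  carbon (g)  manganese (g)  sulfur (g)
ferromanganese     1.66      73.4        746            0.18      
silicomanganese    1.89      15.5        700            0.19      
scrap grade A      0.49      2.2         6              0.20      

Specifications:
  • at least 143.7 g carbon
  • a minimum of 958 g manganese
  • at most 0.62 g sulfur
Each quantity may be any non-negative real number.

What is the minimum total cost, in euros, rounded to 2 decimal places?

€3.25

Set it up as a linear program. Let x1 = kg of ferromanganese, x2 = kg of silicomanganese, x3 = kg of scrap grade A.
Minimise 1.66x1 + 1.89x2 + 0.49x3 s.t.:
  73.4x1 + 15.5x2 + 2.2x3 ≥ 143.7   (carbon)
  746x1 + 700x2 + 6x3 ≥ 958   (manganese)
  0.18x1 + 0.19x2 + 0.2x3 ≤ 0.62   (sulfur)
  x1, x2, x3 ≥ 0.
The cheapest feasible vertex uses only ferromanganese; silicomanganese, scrap grade A are not used. There the carbon constraint is tight.
Solving gives x1 = 1.958.
Total cost: 1.66·1.958 = 3.2503.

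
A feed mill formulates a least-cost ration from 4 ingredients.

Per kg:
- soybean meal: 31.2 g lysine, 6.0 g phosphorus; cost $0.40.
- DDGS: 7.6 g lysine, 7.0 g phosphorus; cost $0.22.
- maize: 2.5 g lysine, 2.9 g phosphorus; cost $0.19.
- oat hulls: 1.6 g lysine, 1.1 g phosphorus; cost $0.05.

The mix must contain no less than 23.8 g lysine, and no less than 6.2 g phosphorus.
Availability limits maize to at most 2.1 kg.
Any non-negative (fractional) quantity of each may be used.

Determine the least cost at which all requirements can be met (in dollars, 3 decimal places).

Treat it as an LP. Let x1 = kg of soybean meal, x2 = kg of DDGS, x3 = kg of maize, x4 = kg of oat hulls.
Minimize 0.4x1 + 0.22x2 + 0.19x3 + 0.05x4 s.t.:
  31.2x1 + 7.6x2 + 2.5x3 + 1.6x4 ≥ 23.8   (lysine)
  6x1 + 7x2 + 2.9x3 + 1.1x4 ≥ 6.2   (phosphorus)
  x3 ≤ 2.1
  x1, x2, x3, x4 ≥ 0.
At the optimum only soybean meal, DDGS are positive (maize, oat hulls = 0). There the lysine and phosphorus constraints are tight.
Solving gives x1 = 0.6914, x2 = 0.2931.
Total cost: 0.4·0.6914 + 0.22·0.2931 = 0.34104.

$0.341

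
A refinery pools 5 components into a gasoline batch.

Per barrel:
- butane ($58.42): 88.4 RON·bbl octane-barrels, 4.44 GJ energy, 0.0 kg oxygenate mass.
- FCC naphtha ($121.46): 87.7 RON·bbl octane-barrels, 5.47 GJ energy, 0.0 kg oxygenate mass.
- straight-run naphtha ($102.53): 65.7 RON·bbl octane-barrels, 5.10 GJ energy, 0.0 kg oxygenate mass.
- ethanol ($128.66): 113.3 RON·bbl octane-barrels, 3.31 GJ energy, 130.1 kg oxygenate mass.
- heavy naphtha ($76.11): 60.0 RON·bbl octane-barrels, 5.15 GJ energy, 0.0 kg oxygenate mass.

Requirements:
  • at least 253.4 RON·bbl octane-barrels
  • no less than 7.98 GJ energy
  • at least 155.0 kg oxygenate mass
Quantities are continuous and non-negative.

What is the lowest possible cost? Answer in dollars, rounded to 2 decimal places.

This is a linear program. Let x1 = barrels of butane, x2 = barrels of FCC naphtha, x3 = barrels of straight-run naphtha, x4 = barrels of ethanol, x5 = barrels of heavy naphtha.
min 58.42x1 + 121.46x2 + 102.53x3 + 128.66x4 + 76.11x5 subject to:
  88.4x1 + 87.7x2 + 65.7x3 + 113.3x4 + 60x5 ≥ 253.4   (octane-barrels)
  4.44x1 + 5.47x2 + 5.1x3 + 3.31x4 + 5.15x5 ≥ 7.98   (energy)
  130.1x4 ≥ 155   (oxygenate mass)
  x1, x2, x3, x4, x5 ≥ 0.
The optimal basis is {butane, ethanol}; FCC naphtha, straight-run naphtha, heavy naphtha drop out. The octane-barrels and oxygenate mass requirements are met with equality.
Optimal quantities: butane = 1.3395 barrels, ethanol = 1.1914 barrels.
Cost = 58.42·1.3395 + 128.66·1.1914 = 231.5391.

$231.54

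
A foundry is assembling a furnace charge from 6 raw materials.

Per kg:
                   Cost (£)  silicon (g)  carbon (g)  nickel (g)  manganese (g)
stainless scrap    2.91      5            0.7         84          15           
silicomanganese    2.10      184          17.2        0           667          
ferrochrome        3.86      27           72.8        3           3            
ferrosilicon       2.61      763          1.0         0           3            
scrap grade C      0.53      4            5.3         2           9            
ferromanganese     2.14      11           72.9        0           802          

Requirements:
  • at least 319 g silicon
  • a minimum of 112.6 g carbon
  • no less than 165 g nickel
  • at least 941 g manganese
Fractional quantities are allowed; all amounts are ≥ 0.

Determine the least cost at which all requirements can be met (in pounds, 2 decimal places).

£9.97

Set it up as a linear program. Let x1 = kg of stainless scrap, x2 = kg of silicomanganese, x3 = kg of ferrochrome, x4 = kg of ferrosilicon, x5 = kg of scrap grade C, x6 = kg of ferromanganese.
min 2.91x1 + 2.1x2 + 3.86x3 + 2.61x4 + 0.53x5 + 2.14x6 s.t.:
  5x1 + 184x2 + 27x3 + 763x4 + 4x5 + 11x6 ≥ 319   (silicon)
  0.7x1 + 17.2x2 + 72.8x3 + 1x4 + 5.3x5 + 72.9x6 ≥ 112.6   (carbon)
  84x1 + 3x3 + 2x5 ≥ 165   (nickel)
  15x1 + 667x2 + 3x3 + 3x4 + 9x5 + 802x6 ≥ 941   (manganese)
  x1, x2, x3, x4, x5, x6 ≥ 0.
The cheapest feasible vertex uses only stainless scrap, ferrosilicon, ferromanganese; silicomanganese, ferrochrome, scrap grade C are not used. There the silicon, carbon, nickel constraints are tight.
Solving gives x1 = 1.964, x4 = 0.3833, x6 = 1.52.
Total cost: 2.91·1.964 + 2.61·0.3833 + 2.14·1.52 = 9.9685.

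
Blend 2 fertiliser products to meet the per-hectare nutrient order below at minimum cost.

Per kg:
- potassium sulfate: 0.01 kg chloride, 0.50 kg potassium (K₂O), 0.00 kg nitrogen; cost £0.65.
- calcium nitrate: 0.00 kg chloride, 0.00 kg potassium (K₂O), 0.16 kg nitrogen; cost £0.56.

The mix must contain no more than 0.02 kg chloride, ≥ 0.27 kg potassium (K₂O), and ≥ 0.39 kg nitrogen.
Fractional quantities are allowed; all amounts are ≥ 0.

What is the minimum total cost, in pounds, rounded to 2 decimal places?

Let x1 = kg of potassium sulfate, x2 = kg of calcium nitrate.
Minimize 0.65x1 + 0.56x2 subject to:
  0.01x1 ≤ 0.02   (chloride)
  0.5x1 ≥ 0.27   (potassium (K₂O))
  0.16x2 ≥ 0.39   (nitrogen)
  x1, x2 ≥ 0.
Both inputs are positive at the optimum. There the potassium (K₂O) and nitrogen constraints are tight.
Optimal quantities: potassium sulfate = 0.54 kg, calcium nitrate = 2.438 kg.
Hence cost = 0.65·0.54 + 0.56·2.438 = £1.7163.

£1.72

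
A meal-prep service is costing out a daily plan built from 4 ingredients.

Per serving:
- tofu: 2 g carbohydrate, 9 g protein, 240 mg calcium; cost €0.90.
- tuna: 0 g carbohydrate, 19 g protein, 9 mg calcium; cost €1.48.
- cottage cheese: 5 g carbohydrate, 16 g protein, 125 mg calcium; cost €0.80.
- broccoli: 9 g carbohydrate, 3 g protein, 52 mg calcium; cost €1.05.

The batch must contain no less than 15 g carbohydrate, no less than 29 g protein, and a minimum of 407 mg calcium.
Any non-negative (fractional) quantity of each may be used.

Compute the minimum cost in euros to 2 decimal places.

€2.50

Treat it as an LP. Let x1 = servings of tofu, x2 = servings of tuna, x3 = servings of cottage cheese, x4 = servings of broccoli.
min 0.9x1 + 1.48x2 + 0.8x3 + 1.05x4 subject to:
  2x1 + 5x3 + 9x4 ≥ 15   (carbohydrate)
  9x1 + 19x2 + 16x3 + 3x4 ≥ 29   (protein)
  240x1 + 9x2 + 125x3 + 52x4 ≥ 407   (calcium)
  x1, x2, x3, x4 ≥ 0.
The optimal basis is {tofu, cottage cheese}; tuna, broccoli drop out. The carbohydrate and calcium requirements are met with equality.
Solving gives x1 = 0.1684, x3 = 2.933.
Hence cost = 0.9·0.1684 + 0.8·2.933 = €2.4980.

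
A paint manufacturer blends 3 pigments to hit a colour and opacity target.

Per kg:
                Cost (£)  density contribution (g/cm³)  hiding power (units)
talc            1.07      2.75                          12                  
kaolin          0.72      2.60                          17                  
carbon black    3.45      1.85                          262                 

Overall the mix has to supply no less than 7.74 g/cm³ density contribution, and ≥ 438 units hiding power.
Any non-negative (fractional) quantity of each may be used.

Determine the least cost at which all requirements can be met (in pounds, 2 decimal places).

Let x1 = kg of talc, x2 = kg of kaolin, x3 = kg of carbon black.
min 1.07x1 + 0.72x2 + 3.45x3 s.t.:
  2.75x1 + 2.6x2 + 1.85x3 ≥ 7.74   (density contribution)
  12x1 + 17x2 + 262x3 ≥ 438   (hiding power)
  x1, x2, x3 ≥ 0.
The optimal basis is {kaolin, carbon black}; talc drops out. The density contribution and hiding power requirements are met with equality.
Optimal quantities: kaolin = 1.874 kg, carbon black = 1.55 kg.
Total cost: 0.72·1.874 + 3.45·1.55 = 6.6968.

£6.70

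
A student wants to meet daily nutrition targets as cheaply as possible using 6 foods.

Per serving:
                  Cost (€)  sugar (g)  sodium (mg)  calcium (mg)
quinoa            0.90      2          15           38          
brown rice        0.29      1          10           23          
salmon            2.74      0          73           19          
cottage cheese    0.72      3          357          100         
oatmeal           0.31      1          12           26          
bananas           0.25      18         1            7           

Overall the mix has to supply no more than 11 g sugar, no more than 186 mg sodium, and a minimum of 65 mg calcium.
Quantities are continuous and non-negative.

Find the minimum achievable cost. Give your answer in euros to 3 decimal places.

€0.538

Let x1 = servings of quinoa, x2 = servings of brown rice, x3 = servings of salmon, x4 = servings of cottage cheese, x5 = servings of oatmeal, x6 = servings of bananas.
Minimize 0.9x1 + 0.29x2 + 2.74x3 + 0.72x4 + 0.31x5 + 0.25x6 subject to:
  2x1 + 1x2 + 3x4 + 1x5 + 18x6 ≤ 11   (sugar)
  15x1 + 10x2 + 73x3 + 357x4 + 12x5 + 1x6 ≤ 186   (sodium)
  38x1 + 23x2 + 19x3 + 100x4 + 26x5 + 7x6 ≥ 65   (calcium)
  x1, x2, x3, x4, x5, x6 ≥ 0.
At the optimum only cottage cheese, oatmeal are positive (quinoa, brown rice, salmon, bananas = 0). There the sodium and calcium constraints are tight.
That vertex is x4 = 0.5019, x5 = 0.5698.
Objective = 0.72·0.5019 + 0.31·0.5698 = 0.53801.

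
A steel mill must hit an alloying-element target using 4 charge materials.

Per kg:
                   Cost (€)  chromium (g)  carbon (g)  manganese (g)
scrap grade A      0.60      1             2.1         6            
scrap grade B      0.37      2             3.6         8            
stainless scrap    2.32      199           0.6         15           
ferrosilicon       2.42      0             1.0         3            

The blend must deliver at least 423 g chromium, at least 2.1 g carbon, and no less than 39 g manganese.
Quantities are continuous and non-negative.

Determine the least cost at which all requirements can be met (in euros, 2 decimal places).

Let x1 = kg of scrap grade A, x2 = kg of scrap grade B, x3 = kg of stainless scrap, x4 = kg of ferrosilicon.
Minimise 0.6x1 + 0.37x2 + 2.32x3 + 2.42x4 with:
  1x1 + 2x2 + 199x3 ≥ 423   (chromium)
  2.1x1 + 3.6x2 + 0.6x3 + 1x4 ≥ 2.1   (carbon)
  6x1 + 8x2 + 15x3 + 3x4 ≥ 39   (manganese)
  x1, x2, x3, x4 ≥ 0.
The cheapest feasible vertex uses only scrap grade B, stainless scrap; scrap grade A, ferrosilicon are not used. Binding constraints: chromium and manganese.
Optimal quantities: scrap grade B = 0.9065 kg, stainless scrap = 2.117 kg.
Hence cost = 0.37·0.9065 + 2.32·2.117 = €5.2468.

€5.25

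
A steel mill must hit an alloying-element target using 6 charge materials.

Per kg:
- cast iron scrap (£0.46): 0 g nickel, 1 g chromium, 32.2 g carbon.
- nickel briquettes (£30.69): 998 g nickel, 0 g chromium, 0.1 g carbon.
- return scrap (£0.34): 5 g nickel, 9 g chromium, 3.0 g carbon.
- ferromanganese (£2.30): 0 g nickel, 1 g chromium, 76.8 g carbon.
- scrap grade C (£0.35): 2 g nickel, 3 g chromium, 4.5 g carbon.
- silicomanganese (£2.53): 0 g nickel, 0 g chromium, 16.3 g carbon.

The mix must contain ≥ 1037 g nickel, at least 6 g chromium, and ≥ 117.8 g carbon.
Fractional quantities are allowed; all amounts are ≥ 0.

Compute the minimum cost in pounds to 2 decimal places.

£33.61

Let x1 = kg of cast iron scrap, x2 = kg of nickel briquettes, x3 = kg of return scrap, x4 = kg of ferromanganese, x5 = kg of scrap grade C, x6 = kg of silicomanganese.
min 0.46x1 + 30.69x2 + 0.34x3 + 2.3x4 + 0.35x5 + 2.53x6 s.t.:
  998x2 + 5x3 + 2x5 ≥ 1037   (nickel)
  1x1 + 9x3 + 1x4 + 3x5 ≥ 6   (chromium)
  32.2x1 + 0.1x2 + 3x3 + 76.8x4 + 4.5x5 + 16.3x6 ≥ 117.8   (carbon)
  x1, x2, x3, x4, x5, x6 ≥ 0.
At the optimum only cast iron scrap, nickel briquettes, return scrap are positive (ferromanganese, scrap grade C, silicomanganese = 0). Binding constraints: nickel, chromium, carbon.
Optimal quantities: cast iron scrap = 3.6306 kg, nickel briquettes = 1.0378 kg, return scrap = 0.26326 kg.
Cost = 0.46·3.6306 + 30.69·1.0378 + 0.34·0.26326 = 33.6097.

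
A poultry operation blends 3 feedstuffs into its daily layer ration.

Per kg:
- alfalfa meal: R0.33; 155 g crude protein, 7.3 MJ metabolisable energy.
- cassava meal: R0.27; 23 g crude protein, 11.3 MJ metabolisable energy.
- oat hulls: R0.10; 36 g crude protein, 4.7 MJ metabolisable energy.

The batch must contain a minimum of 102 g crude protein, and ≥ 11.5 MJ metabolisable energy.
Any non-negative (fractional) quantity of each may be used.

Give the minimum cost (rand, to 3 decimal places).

R0.269

Set it up as a linear program. Let x1 = kg of alfalfa meal, x2 = kg of cassava meal, x3 = kg of oat hulls.
Minimize 0.33x1 + 0.27x2 + 0.1x3 s.t.:
  155x1 + 23x2 + 36x3 ≥ 102   (crude protein)
  7.3x1 + 11.3x2 + 4.7x3 ≥ 11.5   (metabolisable energy)
  x1, x2, x3 ≥ 0.
At the optimum only alfalfa meal, oat hulls are positive (cassava meal = 0). The crude protein and metabolisable energy requirements are met with equality.
So alfalfa meal = 0.1404 kg, oat hulls = 2.229 kg.
Objective = 0.33·0.1404 + 0.1·2.229 = 0.26923.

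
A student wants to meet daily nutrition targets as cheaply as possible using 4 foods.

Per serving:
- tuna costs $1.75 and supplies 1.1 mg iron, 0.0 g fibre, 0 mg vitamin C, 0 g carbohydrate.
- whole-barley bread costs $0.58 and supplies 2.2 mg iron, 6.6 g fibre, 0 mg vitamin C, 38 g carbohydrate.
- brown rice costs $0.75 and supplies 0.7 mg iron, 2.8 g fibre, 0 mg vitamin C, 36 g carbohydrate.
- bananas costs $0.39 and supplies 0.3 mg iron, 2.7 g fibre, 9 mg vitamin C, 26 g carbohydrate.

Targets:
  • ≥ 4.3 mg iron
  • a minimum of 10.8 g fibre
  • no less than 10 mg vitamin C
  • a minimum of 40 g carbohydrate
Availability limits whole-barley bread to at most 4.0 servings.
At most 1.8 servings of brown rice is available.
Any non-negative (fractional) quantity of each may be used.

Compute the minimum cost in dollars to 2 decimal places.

$1.48

This is a linear program. Let x1 = servings of tuna, x2 = servings of whole-barley bread, x3 = servings of brown rice, x4 = servings of bananas.
Minimise 1.75x1 + 0.58x2 + 0.75x3 + 0.39x4 with:
  1.1x1 + 2.2x2 + 0.7x3 + 0.3x4 ≥ 4.3   (iron)
  6.6x2 + 2.8x3 + 2.7x4 ≥ 10.8   (fibre)
  9x4 ≥ 10   (vitamin C)
  38x2 + 36x3 + 26x4 ≥ 40   (carbohydrate)
  x2 ≤ 4
  x3 ≤ 1.8
  x1, x2, x3, x4 ≥ 0.
At the optimum only whole-barley bread, bananas are positive (tuna, brown rice = 0). The iron and vitamin C requirements are met with equality.
That vertex is x2 = 1.803, x4 = 1.111.
Hence cost = 0.58·1.803 + 0.39·1.111 = $1.4790.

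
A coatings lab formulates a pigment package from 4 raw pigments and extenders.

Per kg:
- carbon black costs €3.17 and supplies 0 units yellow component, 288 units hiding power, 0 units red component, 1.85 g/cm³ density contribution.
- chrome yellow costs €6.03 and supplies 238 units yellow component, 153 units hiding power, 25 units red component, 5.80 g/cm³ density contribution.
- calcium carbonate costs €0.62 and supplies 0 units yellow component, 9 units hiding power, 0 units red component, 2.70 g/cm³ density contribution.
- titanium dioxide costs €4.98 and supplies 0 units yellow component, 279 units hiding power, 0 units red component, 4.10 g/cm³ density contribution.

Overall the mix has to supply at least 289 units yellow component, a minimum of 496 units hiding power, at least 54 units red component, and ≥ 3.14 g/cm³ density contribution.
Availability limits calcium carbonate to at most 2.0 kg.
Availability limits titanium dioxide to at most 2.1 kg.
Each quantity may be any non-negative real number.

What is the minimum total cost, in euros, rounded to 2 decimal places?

€14.85

Set it up as a linear program. Let x1 = kg of carbon black, x2 = kg of chrome yellow, x3 = kg of calcium carbonate, x4 = kg of titanium dioxide.
min 3.17x1 + 6.03x2 + 0.62x3 + 4.98x4 with:
  238x2 ≥ 289   (yellow component)
  288x1 + 153x2 + 9x3 + 279x4 ≥ 496   (hiding power)
  25x2 ≥ 54   (red component)
  1.85x1 + 5.8x2 + 2.7x3 + 4.1x4 ≥ 3.14   (density contribution)
  x3 ≤ 2
  x4 ≤ 2.1
  x1, x2, x3, x4 ≥ 0.
At the optimum only carbon black, chrome yellow are positive (calcium carbonate, titanium dioxide = 0). The hiding power and red component requirements are met with equality.
Solving gives x1 = 0.5747, x2 = 2.16.
Total cost: 3.17·0.5747 + 6.03·2.16 = 14.8466.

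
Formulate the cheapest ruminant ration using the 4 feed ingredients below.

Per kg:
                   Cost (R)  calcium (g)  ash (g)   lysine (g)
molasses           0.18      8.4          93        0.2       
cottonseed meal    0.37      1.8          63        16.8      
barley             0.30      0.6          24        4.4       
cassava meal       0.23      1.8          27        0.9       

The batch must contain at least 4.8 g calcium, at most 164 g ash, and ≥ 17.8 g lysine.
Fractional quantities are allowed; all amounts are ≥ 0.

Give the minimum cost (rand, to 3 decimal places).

Let x1 = kg of molasses, x2 = kg of cottonseed meal, x3 = kg of barley, x4 = kg of cassava meal.
min 0.18x1 + 0.37x2 + 0.3x3 + 0.23x4 subject to:
  8.4x1 + 1.8x2 + 0.6x3 + 1.8x4 ≥ 4.8   (calcium)
  93x1 + 63x2 + 24x3 + 27x4 ≤ 164   (ash)
  0.2x1 + 16.8x2 + 4.4x3 + 0.9x4 ≥ 17.8   (lysine)
  x1, x2, x3, x4 ≥ 0.
The optimal basis is {molasses, cottonseed meal}; barley, cassava meal drop out. The calcium and lysine requirements are met with equality.
That vertex is x1 = 0.3453, x2 = 1.055.
Hence cost = 0.18·0.3453 + 0.37·1.055 = R0.452504.

R0.453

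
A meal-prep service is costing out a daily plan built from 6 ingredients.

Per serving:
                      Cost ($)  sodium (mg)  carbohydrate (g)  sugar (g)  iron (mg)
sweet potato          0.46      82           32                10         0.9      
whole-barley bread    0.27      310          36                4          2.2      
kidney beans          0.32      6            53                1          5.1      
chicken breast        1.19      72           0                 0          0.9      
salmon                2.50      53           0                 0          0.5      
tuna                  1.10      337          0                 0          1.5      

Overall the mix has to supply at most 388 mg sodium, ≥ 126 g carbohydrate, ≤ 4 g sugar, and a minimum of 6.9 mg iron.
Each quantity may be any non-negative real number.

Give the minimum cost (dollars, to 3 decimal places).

Let x1 = servings of sweet potato, x2 = servings of whole-barley bread, x3 = servings of kidney beans, x4 = servings of chicken breast, x5 = servings of salmon, x6 = servings of tuna.
min 0.46x1 + 0.27x2 + 0.32x3 + 1.19x4 + 2.5x5 + 1.1x6 s.t.:
  82x1 + 310x2 + 6x3 + 72x4 + 53x5 + 337x6 ≤ 388   (sodium)
  32x1 + 36x2 + 53x3 ≥ 126   (carbohydrate)
  10x1 + 4x2 + 1x3 ≤ 4   (sugar)
  0.9x1 + 2.2x2 + 5.1x3 + 0.9x4 + 0.5x5 + 1.5x6 ≥ 6.9   (iron)
  x1, x2, x3, x4, x5, x6 ≥ 0.
The cheapest feasible vertex uses only kidney beans; sweet potato, whole-barley bread, chicken breast, salmon, tuna are not used. There the carbohydrate constraint is tight.
That vertex is x3 = 2.377.
Hence cost = 0.32·2.377 = $0.76064.

$0.761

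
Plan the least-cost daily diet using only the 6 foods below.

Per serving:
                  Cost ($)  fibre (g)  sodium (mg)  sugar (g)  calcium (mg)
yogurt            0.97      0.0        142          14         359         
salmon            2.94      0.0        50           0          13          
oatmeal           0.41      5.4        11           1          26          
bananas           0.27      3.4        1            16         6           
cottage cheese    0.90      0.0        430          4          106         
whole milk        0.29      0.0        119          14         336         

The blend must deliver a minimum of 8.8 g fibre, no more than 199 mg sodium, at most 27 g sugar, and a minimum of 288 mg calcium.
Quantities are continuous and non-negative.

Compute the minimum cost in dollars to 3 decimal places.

$0.880

Treat it as an LP. Let x1 = servings of yogurt, x2 = servings of salmon, x3 = servings of oatmeal, x4 = servings of bananas, x5 = servings of cottage cheese, x6 = servings of whole milk.
Minimize 0.97x1 + 2.94x2 + 0.41x3 + 0.27x4 + 0.9x5 + 0.29x6 s.t.:
  5.4x3 + 3.4x4 ≥ 8.8   (fibre)
  142x1 + 50x2 + 11x3 + 1x4 + 430x5 + 119x6 ≤ 199   (sodium)
  14x1 + 1x3 + 16x4 + 4x5 + 14x6 ≤ 27   (sugar)
  359x1 + 13x2 + 26x3 + 6x4 + 106x5 + 336x6 ≥ 288   (calcium)
  x1, x2, x3, x4, x5, x6 ≥ 0.
The cheapest feasible vertex uses only oatmeal, whole milk; yogurt, salmon, bananas, cottage cheese are not used. There the fibre and calcium constraints are tight.
That vertex is x3 = 1.63, x6 = 0.731.
Total cost: 0.41·1.63 + 0.29·0.731 = 0.88029.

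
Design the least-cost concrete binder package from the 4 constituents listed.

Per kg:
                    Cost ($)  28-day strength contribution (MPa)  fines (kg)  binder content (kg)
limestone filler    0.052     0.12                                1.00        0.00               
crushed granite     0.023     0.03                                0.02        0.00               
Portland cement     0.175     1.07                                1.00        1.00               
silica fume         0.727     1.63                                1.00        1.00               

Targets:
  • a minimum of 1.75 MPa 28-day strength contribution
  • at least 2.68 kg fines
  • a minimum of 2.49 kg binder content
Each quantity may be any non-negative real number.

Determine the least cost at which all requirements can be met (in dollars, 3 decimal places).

This is a linear program. Let x1 = kg of limestone filler, x2 = kg of crushed granite, x3 = kg of Portland cement, x4 = kg of silica fume.
Minimise 0.052x1 + 0.023x2 + 0.175x3 + 0.727x4 subject to:
  0.12x1 + 0.03x2 + 1.07x3 + 1.63x4 ≥ 1.75   (28-day strength contribution)
  1x1 + 0.02x2 + 1x3 + 1x4 ≥ 2.68   (fines)
  1x3 + 1x4 ≥ 2.49   (binder content)
  x1, x2, x3, x4 ≥ 0.
At the optimum only limestone filler, Portland cement are positive (crushed granite, silica fume = 0). Binding constraints: fines and binder content.
So limestone filler = 0.19 kg, Portland cement = 2.49 kg.
Objective = 0.052·0.19 + 0.175·2.49 = 0.44563.

$0.446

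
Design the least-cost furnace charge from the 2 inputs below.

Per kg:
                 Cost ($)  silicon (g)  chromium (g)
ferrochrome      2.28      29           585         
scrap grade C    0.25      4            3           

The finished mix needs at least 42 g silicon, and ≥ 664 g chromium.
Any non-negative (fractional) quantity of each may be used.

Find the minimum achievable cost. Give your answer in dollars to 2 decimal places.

Let x1 = kg of ferrochrome, x2 = kg of scrap grade C.
Minimise 2.28x1 + 0.25x2 with:
  29x1 + 4x2 ≥ 42   (silicon)
  585x1 + 3x2 ≥ 664   (chromium)
  x1, x2 ≥ 0.
Both inputs are positive at the optimum. There the silicon and chromium constraints are tight.
Solving gives x1 = 1.123, x2 = 2.359.
Objective = 2.28·1.123 + 0.25·2.359 = 3.1502.

$3.15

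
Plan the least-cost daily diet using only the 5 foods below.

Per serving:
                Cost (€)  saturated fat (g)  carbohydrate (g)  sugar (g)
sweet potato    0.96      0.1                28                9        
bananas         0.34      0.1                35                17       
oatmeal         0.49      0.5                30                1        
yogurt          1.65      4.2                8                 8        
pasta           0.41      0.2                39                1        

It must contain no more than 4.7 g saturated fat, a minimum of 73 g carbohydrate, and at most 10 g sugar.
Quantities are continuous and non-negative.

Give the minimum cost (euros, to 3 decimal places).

Let x1 = servings of sweet potato, x2 = servings of bananas, x3 = servings of oatmeal, x4 = servings of yogurt, x5 = servings of pasta.
Minimise 0.96x1 + 0.34x2 + 0.49x3 + 1.65x4 + 0.41x5 subject to:
  0.1x1 + 0.1x2 + 0.5x3 + 4.2x4 + 0.2x5 ≤ 4.7   (saturated fat)
  28x1 + 35x2 + 30x3 + 8x4 + 39x5 ≥ 73   (carbohydrate)
  9x1 + 17x2 + 1x3 + 8x4 + 1x5 ≤ 10   (sugar)
  x1, x2, x3, x4, x5 ≥ 0.
The optimal basis is {bananas, pasta}; sweet potato, oatmeal, yogurt drop out. Binding constraints: carbohydrate and sugar.
Optimal quantities: bananas = 0.5048 servings, pasta = 1.419 servings.
Cost = 0.34·0.5048 + 0.41·1.419 = 0.75342.

€0.753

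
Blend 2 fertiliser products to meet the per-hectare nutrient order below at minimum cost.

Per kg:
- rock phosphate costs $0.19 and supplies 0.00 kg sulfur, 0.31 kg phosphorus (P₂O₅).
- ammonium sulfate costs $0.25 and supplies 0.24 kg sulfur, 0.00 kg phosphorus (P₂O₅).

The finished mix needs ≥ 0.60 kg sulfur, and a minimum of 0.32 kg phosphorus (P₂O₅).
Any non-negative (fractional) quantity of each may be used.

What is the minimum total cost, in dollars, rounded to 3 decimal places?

Let x1 = kg of rock phosphate, x2 = kg of ammonium sulfate.
Minimise 0.19x1 + 0.25x2 with:
  0.24x2 ≥ 0.6   (sulfur)
  0.31x1 ≥ 0.32   (phosphorus (P₂O₅))
  x1, x2 ≥ 0.
Both inputs are positive at the optimum. The sulfur and phosphorus (P₂O₅) requirements are met with equality.
So rock phosphate = 1.032 kg, ammonium sulfate = 2.5 kg.
Cost = 0.19·1.032 + 0.25·2.5 = 0.82108.

$0.821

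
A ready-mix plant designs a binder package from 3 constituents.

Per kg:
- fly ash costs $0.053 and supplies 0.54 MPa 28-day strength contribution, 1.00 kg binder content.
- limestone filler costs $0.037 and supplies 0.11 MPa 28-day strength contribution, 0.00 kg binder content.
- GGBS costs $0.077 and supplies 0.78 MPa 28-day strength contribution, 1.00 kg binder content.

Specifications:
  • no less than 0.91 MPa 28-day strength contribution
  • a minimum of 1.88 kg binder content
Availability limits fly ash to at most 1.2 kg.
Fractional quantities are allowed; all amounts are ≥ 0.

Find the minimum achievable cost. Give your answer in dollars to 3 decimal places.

Treat it as an LP. Let x1 = kg of fly ash, x2 = kg of limestone filler, x3 = kg of GGBS.
Minimise 0.053x1 + 0.037x2 + 0.077x3 with:
  0.54x1 + 0.11x2 + 0.78x3 ≥ 0.91   (28-day strength contribution)
  1x1 + 1x3 ≥ 1.88   (binder content)
  x1 ≤ 1.2
  x1, x2, x3 ≥ 0.
At the optimum only fly ash, GGBS are positive (limestone filler = 0). The binder content and the fly ash cap requirements are met with equality.
That vertex is x1 = 1.2, x3 = 0.68.
Cost = 0.053·1.2 + 0.077·0.68 = 0.11596.

$0.116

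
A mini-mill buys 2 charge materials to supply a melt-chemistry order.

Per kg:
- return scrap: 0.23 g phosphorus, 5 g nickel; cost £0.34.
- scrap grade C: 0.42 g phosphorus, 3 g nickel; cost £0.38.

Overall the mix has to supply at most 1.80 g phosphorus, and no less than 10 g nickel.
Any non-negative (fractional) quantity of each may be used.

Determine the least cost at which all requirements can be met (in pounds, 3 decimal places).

Let x1 = kg of return scrap, x2 = kg of scrap grade C.
min 0.34x1 + 0.38x2 s.t.:
  0.23x1 + 0.42x2 ≤ 1.8   (phosphorus)
  5x1 + 3x2 ≥ 10   (nickel)
  x1, x2 ≥ 0.
At the optimum only return scrap is positive (scrap grade C = 0). There the nickel constraint is tight.
Solving gives x1 = 2.
Cost = 0.34·2 = 0.68000.

£0.680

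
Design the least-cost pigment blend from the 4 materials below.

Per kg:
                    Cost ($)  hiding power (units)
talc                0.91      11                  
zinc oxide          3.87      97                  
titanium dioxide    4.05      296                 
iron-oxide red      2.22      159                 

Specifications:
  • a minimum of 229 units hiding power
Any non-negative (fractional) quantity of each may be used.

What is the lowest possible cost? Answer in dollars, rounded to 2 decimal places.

$3.13

Let x1 = kg of talc, x2 = kg of zinc oxide, x3 = kg of titanium dioxide, x4 = kg of iron-oxide red.
min 0.91x1 + 3.87x2 + 4.05x3 + 2.22x4 with:
  11x1 + 97x2 + 296x3 + 159x4 ≥ 229   (hiding power)
  x1, x2, x3, x4 ≥ 0.
The cheapest feasible vertex uses only titanium dioxide; talc, zinc oxide, iron-oxide red are not used. There the hiding power constraint is tight.
So titanium dioxide = 0.7736 kg.
Objective = 4.05·0.7736 = 3.1331.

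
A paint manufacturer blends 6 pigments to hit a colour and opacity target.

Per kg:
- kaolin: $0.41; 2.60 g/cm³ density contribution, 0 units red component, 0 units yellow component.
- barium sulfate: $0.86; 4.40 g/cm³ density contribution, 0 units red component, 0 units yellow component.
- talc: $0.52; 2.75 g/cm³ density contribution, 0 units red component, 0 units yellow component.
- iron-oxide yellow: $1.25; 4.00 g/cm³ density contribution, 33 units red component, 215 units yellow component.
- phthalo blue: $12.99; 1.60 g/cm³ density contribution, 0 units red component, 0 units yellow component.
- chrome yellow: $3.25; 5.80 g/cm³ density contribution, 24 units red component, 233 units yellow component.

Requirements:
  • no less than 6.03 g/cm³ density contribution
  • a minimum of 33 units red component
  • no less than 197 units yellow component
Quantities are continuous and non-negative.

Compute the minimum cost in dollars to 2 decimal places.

Treat it as an LP. Let x1 = kg of kaolin, x2 = kg of barium sulfate, x3 = kg of talc, x4 = kg of iron-oxide yellow, x5 = kg of phthalo blue, x6 = kg of chrome yellow.
Minimize 0.41x1 + 0.86x2 + 0.52x3 + 1.25x4 + 12.99x5 + 3.25x6 subject to:
  2.6x1 + 4.4x2 + 2.75x3 + 4x4 + 1.6x5 + 5.8x6 ≥ 6.03   (density contribution)
  33x4 + 24x6 ≥ 33   (red component)
  215x4 + 233x6 ≥ 197   (yellow component)
  x1, x2, x3, x4, x5, x6 ≥ 0.
The minimum-cost mix takes nothing from barium sulfate, talc, phthalo blue, chrome yellow — only kaolin, iron-oxide yellow. Binding constraints: density contribution and red component.
So kaolin = 0.7808 kg, iron-oxide yellow = 1 kg.
Hence cost = 0.41·0.7808 + 1.25·1 = $1.5701.

$1.57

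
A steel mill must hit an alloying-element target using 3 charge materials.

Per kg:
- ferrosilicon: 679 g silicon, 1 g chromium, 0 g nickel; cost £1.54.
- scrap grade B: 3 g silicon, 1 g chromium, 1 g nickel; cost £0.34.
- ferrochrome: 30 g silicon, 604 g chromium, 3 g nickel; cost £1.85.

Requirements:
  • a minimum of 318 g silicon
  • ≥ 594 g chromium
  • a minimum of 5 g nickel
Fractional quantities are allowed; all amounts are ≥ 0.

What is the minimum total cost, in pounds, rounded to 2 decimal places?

Let x1 = kg of ferrosilicon, x2 = kg of scrap grade B, x3 = kg of ferrochrome.
Minimise 1.54x1 + 0.34x2 + 1.85x3 subject to:
  679x1 + 3x2 + 30x3 ≥ 318   (silicon)
  1x1 + 1x2 + 604x3 ≥ 594   (chromium)
  1x2 + 3x3 ≥ 5   (nickel)
  x1, x2, x3 ≥ 0.
The optimal mix uses every input. There the silicon, chromium, nickel constraints are tight.
Optimal quantities: ferrosilicon = 0.416 kg, scrap grade B = 2.062 kg, ferrochrome = 0.9793 kg.
Hence cost = 1.54·0.416 + 0.34·2.062 + 1.85·0.9793 = £3.1534.

£3.15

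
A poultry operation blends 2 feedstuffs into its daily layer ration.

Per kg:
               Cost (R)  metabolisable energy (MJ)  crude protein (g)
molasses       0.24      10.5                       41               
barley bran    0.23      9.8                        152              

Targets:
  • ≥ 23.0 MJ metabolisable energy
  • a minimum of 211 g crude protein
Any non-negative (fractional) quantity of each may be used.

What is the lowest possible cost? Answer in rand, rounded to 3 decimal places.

Let x1 = kg of molasses, x2 = kg of barley bran.
Minimize 0.24x1 + 0.23x2 with:
  10.5x1 + 9.8x2 ≥ 23   (metabolisable energy)
  41x1 + 152x2 ≥ 211   (crude protein)
  x1, x2 ≥ 0.
Both inputs are positive at the optimum. The metabolisable energy and crude protein requirements are met with equality.
So molasses = 1.196 kg, barley bran = 1.066 kg.
Cost = 0.24·1.196 + 0.23·1.066 = 0.53222.

R0.532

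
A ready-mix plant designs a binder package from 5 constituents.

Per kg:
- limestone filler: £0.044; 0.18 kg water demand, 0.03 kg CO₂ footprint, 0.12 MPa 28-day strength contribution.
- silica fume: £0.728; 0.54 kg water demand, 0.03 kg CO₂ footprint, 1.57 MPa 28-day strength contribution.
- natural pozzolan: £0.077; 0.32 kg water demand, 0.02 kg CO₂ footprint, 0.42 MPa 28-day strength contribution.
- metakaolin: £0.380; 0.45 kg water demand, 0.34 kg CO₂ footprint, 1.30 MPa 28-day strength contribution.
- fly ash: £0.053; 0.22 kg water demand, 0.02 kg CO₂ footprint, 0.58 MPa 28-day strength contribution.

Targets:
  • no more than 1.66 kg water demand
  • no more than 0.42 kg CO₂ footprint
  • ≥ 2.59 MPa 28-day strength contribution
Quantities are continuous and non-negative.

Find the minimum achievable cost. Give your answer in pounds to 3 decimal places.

£0.237

Treat it as an LP. Let x1 = kg of limestone filler, x2 = kg of silica fume, x3 = kg of natural pozzolan, x4 = kg of metakaolin, x5 = kg of fly ash.
Minimize 0.044x1 + 0.728x2 + 0.077x3 + 0.38x4 + 0.053x5 with:
  0.18x1 + 0.54x2 + 0.32x3 + 0.45x4 + 0.22x5 ≤ 1.66   (water demand)
  0.03x1 + 0.03x2 + 0.02x3 + 0.34x4 + 0.02x5 ≤ 0.42   (CO₂ footprint)
  0.12x1 + 1.57x2 + 0.42x3 + 1.3x4 + 0.58x5 ≥ 2.59   (28-day strength contribution)
  x1, x2, x3, x4, x5 ≥ 0.
The optimal basis is {fly ash}; limestone filler, silica fume, natural pozzolan, metakaolin drop out. The 28-day strength contribution requirement is met with equality.
So fly ash = 4.466 kg.
Hence cost = 0.053·4.466 = £0.23670.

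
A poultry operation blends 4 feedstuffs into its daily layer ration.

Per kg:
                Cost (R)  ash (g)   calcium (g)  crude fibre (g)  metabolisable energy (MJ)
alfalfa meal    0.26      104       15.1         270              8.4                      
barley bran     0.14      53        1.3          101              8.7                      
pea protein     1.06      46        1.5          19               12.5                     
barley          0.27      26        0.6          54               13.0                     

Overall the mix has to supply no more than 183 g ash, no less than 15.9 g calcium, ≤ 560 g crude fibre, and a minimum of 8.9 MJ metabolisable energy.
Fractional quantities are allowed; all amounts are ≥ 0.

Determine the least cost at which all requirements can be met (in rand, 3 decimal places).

This is a linear program. Let x1 = kg of alfalfa meal, x2 = kg of barley bran, x3 = kg of pea protein, x4 = kg of barley.
Minimise 0.26x1 + 0.14x2 + 1.06x3 + 0.27x4 with:
  104x1 + 53x2 + 46x3 + 26x4 ≤ 183   (ash)
  15.1x1 + 1.3x2 + 1.5x3 + 0.6x4 ≥ 15.9   (calcium)
  270x1 + 101x2 + 19x3 + 54x4 ≤ 560   (crude fibre)
  8.4x1 + 8.7x2 + 12.5x3 + 13x4 ≥ 8.9   (metabolisable energy)
  x1, x2, x3, x4 ≥ 0.
The minimum-cost mix takes nothing from pea protein, barley — only alfalfa meal, barley bran. The calcium and metabolisable energy requirements are met with equality.
Optimal quantities: alfalfa meal = 1.0524 kg, barley bran = 0.0068908 kg.
Hence cost = 0.26·1.0524 + 0.14·0.0068908 = R0.27459.

R0.275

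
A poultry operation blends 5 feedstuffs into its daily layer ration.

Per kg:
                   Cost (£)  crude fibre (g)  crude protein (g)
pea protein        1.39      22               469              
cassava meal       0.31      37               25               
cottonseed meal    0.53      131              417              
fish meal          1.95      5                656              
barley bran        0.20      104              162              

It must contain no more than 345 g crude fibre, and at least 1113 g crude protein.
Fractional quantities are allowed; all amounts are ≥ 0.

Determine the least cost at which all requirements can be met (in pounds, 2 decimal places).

£1.44

Set it up as a linear program. Let x1 = kg of pea protein, x2 = kg of cassava meal, x3 = kg of cottonseed meal, x4 = kg of fish meal, x5 = kg of barley bran.
min 1.39x1 + 0.31x2 + 0.53x3 + 1.95x4 + 0.2x5 subject to:
  22x1 + 37x2 + 131x3 + 5x4 + 104x5 ≤ 345   (crude fibre)
  469x1 + 25x2 + 417x3 + 656x4 + 162x5 ≥ 1113   (crude protein)
  x1, x2, x3, x4, x5 ≥ 0.
The cheapest feasible vertex uses only cottonseed meal, fish meal; pea protein, cassava meal, barley bran are not used. Binding constraints: crude fibre and crude protein.
So cottonseed meal = 2.633 kg, fish meal = 0.02311 kg.
Hence cost = 0.53·2.633 + 1.95·0.02311 = £1.4406.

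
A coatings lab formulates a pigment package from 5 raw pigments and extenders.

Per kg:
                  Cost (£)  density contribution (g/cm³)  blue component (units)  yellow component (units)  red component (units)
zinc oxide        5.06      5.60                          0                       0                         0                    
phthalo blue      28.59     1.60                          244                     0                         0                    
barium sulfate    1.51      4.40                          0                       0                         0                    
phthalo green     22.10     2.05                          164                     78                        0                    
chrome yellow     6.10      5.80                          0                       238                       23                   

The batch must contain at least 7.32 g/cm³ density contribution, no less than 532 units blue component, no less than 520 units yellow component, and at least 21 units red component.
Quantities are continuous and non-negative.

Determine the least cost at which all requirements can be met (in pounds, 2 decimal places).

Let x1 = kg of zinc oxide, x2 = kg of phthalo blue, x3 = kg of barium sulfate, x4 = kg of phthalo green, x5 = kg of chrome yellow.
min 5.06x1 + 28.59x2 + 1.51x3 + 22.1x4 + 6.1x5 s.t.:
  5.6x1 + 1.6x2 + 4.4x3 + 2.05x4 + 5.8x5 ≥ 7.32   (density contribution)
  244x2 + 164x4 ≥ 532   (blue component)
  78x4 + 238x5 ≥ 520   (yellow component)
  23x5 ≥ 21   (red component)
  x1, x2, x3, x4, x5 ≥ 0.
At the optimum only phthalo blue, chrome yellow are positive (zinc oxide, barium sulfate, phthalo green = 0). The blue component and yellow component requirements are met with equality.
Solving gives x2 = 2.1803, x5 = 2.1849.
Total cost: 28.59·2.1803 + 6.1·2.1849 = 75.6627.

£75.66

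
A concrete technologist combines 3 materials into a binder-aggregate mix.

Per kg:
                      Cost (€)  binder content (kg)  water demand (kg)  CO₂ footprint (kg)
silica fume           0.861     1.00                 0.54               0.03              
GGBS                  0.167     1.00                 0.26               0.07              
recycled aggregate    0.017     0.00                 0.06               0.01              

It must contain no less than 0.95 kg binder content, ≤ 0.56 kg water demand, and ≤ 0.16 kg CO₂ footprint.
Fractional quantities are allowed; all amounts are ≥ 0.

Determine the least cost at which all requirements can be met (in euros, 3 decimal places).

€0.159

Let x1 = kg of silica fume, x2 = kg of GGBS, x3 = kg of recycled aggregate.
Minimise 0.861x1 + 0.167x2 + 0.017x3 with:
  1x1 + 1x2 ≥ 0.95   (binder content)
  0.54x1 + 0.26x2 + 0.06x3 ≤ 0.56   (water demand)
  0.03x1 + 0.07x2 + 0.01x3 ≤ 0.16   (CO₂ footprint)
  x1, x2, x3 ≥ 0.
The optimal basis is {GGBS}; silica fume, recycled aggregate drop out. The binder content requirement is met with equality.
Solving gives x2 = 0.95.
Objective = 0.167·0.95 = 0.15865.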